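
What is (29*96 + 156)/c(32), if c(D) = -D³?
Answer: -735/8192 ≈ -0.089722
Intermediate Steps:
(29*96 + 156)/c(32) = (29*96 + 156)/((-1*32³)) = (2784 + 156)/((-1*32768)) = 2940/(-32768) = 2940*(-1/32768) = -735/8192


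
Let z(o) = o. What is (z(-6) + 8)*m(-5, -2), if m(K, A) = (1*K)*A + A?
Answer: 16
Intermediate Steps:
m(K, A) = A + A*K (m(K, A) = K*A + A = A*K + A = A + A*K)
(z(-6) + 8)*m(-5, -2) = (-6 + 8)*(-2*(1 - 5)) = 2*(-2*(-4)) = 2*8 = 16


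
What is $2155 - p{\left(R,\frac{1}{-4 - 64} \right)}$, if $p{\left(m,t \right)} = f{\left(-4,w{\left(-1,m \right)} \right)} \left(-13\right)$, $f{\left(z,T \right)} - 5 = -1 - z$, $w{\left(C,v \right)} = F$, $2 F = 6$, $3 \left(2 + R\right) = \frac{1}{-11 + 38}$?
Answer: $2259$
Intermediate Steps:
$R = - \frac{161}{81}$ ($R = -2 + \frac{1}{3 \left(-11 + 38\right)} = -2 + \frac{1}{3 \cdot 27} = -2 + \frac{1}{3} \cdot \frac{1}{27} = -2 + \frac{1}{81} = - \frac{161}{81} \approx -1.9877$)
$F = 3$ ($F = \frac{1}{2} \cdot 6 = 3$)
$w{\left(C,v \right)} = 3$
$f{\left(z,T \right)} = 4 - z$ ($f{\left(z,T \right)} = 5 - \left(1 + z\right) = 4 - z$)
$p{\left(m,t \right)} = -104$ ($p{\left(m,t \right)} = \left(4 - -4\right) \left(-13\right) = \left(4 + 4\right) \left(-13\right) = 8 \left(-13\right) = -104$)
$2155 - p{\left(R,\frac{1}{-4 - 64} \right)} = 2155 - -104 = 2155 + 104 = 2259$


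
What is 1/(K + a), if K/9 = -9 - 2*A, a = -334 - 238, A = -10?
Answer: -1/473 ≈ -0.0021142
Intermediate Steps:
a = -572
K = 99 (K = 9*(-9 - 2*(-10)) = 9*(-9 + 20) = 9*11 = 99)
1/(K + a) = 1/(99 - 572) = 1/(-473) = -1/473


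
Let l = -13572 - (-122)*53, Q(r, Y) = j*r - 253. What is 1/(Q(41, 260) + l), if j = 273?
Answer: 1/3834 ≈ 0.00026082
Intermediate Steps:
Q(r, Y) = -253 + 273*r (Q(r, Y) = 273*r - 253 = -253 + 273*r)
l = -7106 (l = -13572 - 1*(-6466) = -13572 + 6466 = -7106)
1/(Q(41, 260) + l) = 1/((-253 + 273*41) - 7106) = 1/((-253 + 11193) - 7106) = 1/(10940 - 7106) = 1/3834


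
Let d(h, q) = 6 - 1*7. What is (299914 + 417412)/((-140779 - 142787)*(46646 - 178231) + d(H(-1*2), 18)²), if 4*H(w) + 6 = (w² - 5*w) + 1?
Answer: 717326/37313032111 ≈ 1.9225e-5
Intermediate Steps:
H(w) = -5/4 - 5*w/4 + w²/4 (H(w) = -3/2 + ((w² - 5*w) + 1)/4 = -3/2 + (1 + w² - 5*w)/4 = -3/2 + (¼ - 5*w/4 + w²/4) = -5/4 - 5*w/4 + w²/4)
d(h, q) = -1 (d(h, q) = 6 - 7 = -1)
(299914 + 417412)/((-140779 - 142787)*(46646 - 178231) + d(H(-1*2), 18)²) = (299914 + 417412)/((-140779 - 142787)*(46646 - 178231) + (-1)²) = 717326/(-283566*(-131585) + 1) = 717326/(37313032110 + 1) = 717326/37313032111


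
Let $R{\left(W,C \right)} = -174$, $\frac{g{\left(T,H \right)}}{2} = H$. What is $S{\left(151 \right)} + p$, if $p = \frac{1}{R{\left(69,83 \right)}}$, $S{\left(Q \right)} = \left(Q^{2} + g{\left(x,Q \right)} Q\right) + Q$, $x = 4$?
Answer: $\frac{11928395}{174} \approx 68554.0$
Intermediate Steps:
$g{\left(T,H \right)} = 2 H$
$S{\left(Q \right)} = Q + 3 Q^{2}$ ($S{\left(Q \right)} = \left(Q^{2} + 2 Q Q\right) + Q = \left(Q^{2} + 2 Q^{2}\right) + Q = 3 Q^{2} + Q = Q + 3 Q^{2}$)
$p = - \frac{1}{174}$ ($p = \frac{1}{-174} = - \frac{1}{174} \approx -0.0057471$)
$S{\left(151 \right)} + p = 151 \left(1 + 3 \cdot 151\right) - \frac{1}{174} = 151 \left(1 + 453\right) - \frac{1}{174} = 151 \cdot 454 - \frac{1}{174} = 68554 - \frac{1}{174} = \frac{11928395}{174}$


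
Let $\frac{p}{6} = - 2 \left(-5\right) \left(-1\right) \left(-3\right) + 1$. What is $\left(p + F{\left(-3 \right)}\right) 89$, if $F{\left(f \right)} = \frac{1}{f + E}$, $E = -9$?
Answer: $\frac{198559}{12} \approx 16547.0$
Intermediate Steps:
$F{\left(f \right)} = \frac{1}{-9 + f}$ ($F{\left(f \right)} = \frac{1}{f - 9} = \frac{1}{-9 + f}$)
$p = 186$ ($p = 6 \left(- 2 \left(-5\right) \left(-1\right) \left(-3\right) + 1\right) = 6 \left(- 2 \cdot 5 \left(-3\right) + 1\right) = 6 \left(\left(-2\right) \left(-15\right) + 1\right) = 6 \left(30 + 1\right) = 6 \cdot 31 = 186$)
$\left(p + F{\left(-3 \right)}\right) 89 = \left(186 + \frac{1}{-9 - 3}\right) 89 = \left(186 + \frac{1}{-12}\right) 89 = \left(186 - \frac{1}{12}\right) 89 = \frac{2231}{12} \cdot 89 = \frac{198559}{12}$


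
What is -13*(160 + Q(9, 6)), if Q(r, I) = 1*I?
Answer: -2158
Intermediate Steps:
Q(r, I) = I
-13*(160 + Q(9, 6)) = -13*(160 + 6) = -13*166 = -2158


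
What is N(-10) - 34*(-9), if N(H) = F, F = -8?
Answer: 298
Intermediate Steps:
N(H) = -8
N(-10) - 34*(-9) = -8 - 34*(-9) = -8 + 306 = 298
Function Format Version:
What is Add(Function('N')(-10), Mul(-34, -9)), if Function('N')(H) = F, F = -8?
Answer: 298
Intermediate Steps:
Function('N')(H) = -8
Add(Function('N')(-10), Mul(-34, -9)) = Add(-8, Mul(-34, -9)) = Add(-8, 306) = 298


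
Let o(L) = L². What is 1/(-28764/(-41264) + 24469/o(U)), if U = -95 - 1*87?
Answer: 42713398/61327111 ≈ 0.69648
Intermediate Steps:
U = -182 (U = -95 - 87 = -182)
1/(-28764/(-41264) + 24469/o(U)) = 1/(-28764/(-41264) + 24469/((-182)²)) = 1/(-28764*(-1/41264) + 24469/33124) = 1/(7191/10316 + 24469*(1/33124)) = 1/(7191/10316 + 24469/33124) = 1/(61327111/42713398) = 42713398/61327111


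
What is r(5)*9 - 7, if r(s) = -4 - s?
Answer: -88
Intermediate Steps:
r(5)*9 - 7 = (-4 - 1*5)*9 - 7 = (-4 - 5)*9 - 7 = -9*9 - 7 = -81 - 7 = -88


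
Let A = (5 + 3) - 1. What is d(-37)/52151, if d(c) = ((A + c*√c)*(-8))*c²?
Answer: -76664/52151 + 405224*I*√37/52151 ≈ -1.47 + 47.264*I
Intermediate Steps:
A = 7 (A = 8 - 1 = 7)
d(c) = c²*(-56 - 8*c^(3/2)) (d(c) = ((7 + c*√c)*(-8))*c² = ((7 + c^(3/2))*(-8))*c² = (-56 - 8*c^(3/2))*c² = c²*(-56 - 8*c^(3/2)))
d(-37)/52151 = (-56*(-37)² - (-405224)*I*√37)/52151 = (-56*1369 - (-405224)*I*√37)*(1/52151) = (-76664 + 405224*I*√37)*(1/52151) = -76664/52151 + 405224*I*√37/52151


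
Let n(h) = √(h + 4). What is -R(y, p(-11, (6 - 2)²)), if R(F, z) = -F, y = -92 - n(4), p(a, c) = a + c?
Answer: -92 - 2*√2 ≈ -94.828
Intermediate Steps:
n(h) = √(4 + h)
y = -92 - 2*√2 (y = -92 - √(4 + 4) = -92 - √8 = -92 - 2*√2 ≈ -94.828)
-R(y, p(-11, (6 - 2)²)) = -(-1)*(-92 - 2*√2) = -(92 + 2*√2) = -92 - 2*√2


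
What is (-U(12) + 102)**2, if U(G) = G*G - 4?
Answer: 1444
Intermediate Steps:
U(G) = -4 + G**2 (U(G) = G**2 - 4 = -4 + G**2)
(-U(12) + 102)**2 = (-(-4 + 12**2) + 102)**2 = (-(-4 + 144) + 102)**2 = (-1*140 + 102)**2 = (-140 + 102)**2 = (-38)**2 = 1444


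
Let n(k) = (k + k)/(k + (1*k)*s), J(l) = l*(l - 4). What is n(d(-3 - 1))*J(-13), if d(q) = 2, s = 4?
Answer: 442/5 ≈ 88.400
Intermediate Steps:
J(l) = l*(-4 + l)
n(k) = ⅖ (n(k) = (k + k)/(k + (1*k)*4) = (2*k)/(k + k*4) = (2*k)/(k + 4*k) = (2*k)/((5*k)) = (2*k)*(1/(5*k)) = ⅖)
n(d(-3 - 1))*J(-13) = 2*(-13*(-4 - 13))/5 = 2*(-13*(-17))/5 = (⅖)*221 = 442/5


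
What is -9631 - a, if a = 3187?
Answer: -12818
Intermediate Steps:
-9631 - a = -9631 - 3187 = -12818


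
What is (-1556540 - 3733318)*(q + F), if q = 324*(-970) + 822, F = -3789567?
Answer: 21704419620450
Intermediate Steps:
q = -313458 (q = -314280 + 822 = -313458)
(-1556540 - 3733318)*(q + F) = (-1556540 - 3733318)*(-313458 - 3789567) = -5289858*(-4103025) = 21704419620450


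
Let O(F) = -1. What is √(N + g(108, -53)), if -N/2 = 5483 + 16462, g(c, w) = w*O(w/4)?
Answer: I*√43837 ≈ 209.37*I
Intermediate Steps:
g(c, w) = -w (g(c, w) = w*(-1) = -w)
N = -43890 (N = -2*(5483 + 16462) = -2*21945 = -43890)
√(N + g(108, -53)) = √(-43890 - 1*(-53)) = √(-43890 + 53) = √(-43837) = I*√43837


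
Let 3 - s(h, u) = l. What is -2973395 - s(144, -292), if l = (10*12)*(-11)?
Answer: -2974718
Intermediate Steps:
l = -1320 (l = 120*(-11) = -1320)
s(h, u) = 1323 (s(h, u) = 3 - 1*(-1320) = 3 + 1320 = 1323)
-2973395 - s(144, -292) = -2973395 - 1*1323 = -2973395 - 1323 = -2974718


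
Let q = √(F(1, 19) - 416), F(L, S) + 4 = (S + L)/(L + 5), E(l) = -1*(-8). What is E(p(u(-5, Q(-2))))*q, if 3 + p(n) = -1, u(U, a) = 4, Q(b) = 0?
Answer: 200*I*√6/3 ≈ 163.3*I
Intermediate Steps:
p(n) = -4 (p(n) = -3 - 1 = -4)
E(l) = 8
F(L, S) = -4 + (L + S)/(5 + L) (F(L, S) = -4 + (S + L)/(L + 5) = -4 + (L + S)/(5 + L))
q = 25*I*√6/3 (q = √((-20 + 19 - 3*1)/(5 + 1) - 416) = √((-20 + 19 - 3)/6 - 416) = √((⅙)*(-4) - 416) = √(-⅔ - 416) = √(-1250/3) = 25*I*√6/3 ≈ 20.412*I)
E(p(u(-5, Q(-2))))*q = 8*(25*I*√6/3) = 200*I*√6/3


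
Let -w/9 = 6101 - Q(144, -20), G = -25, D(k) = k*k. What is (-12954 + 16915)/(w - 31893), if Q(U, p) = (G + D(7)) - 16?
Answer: -3961/86730 ≈ -0.045670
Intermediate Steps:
D(k) = k**2
Q(U, p) = 8 (Q(U, p) = (-25 + 7**2) - 16 = (-25 + 49) - 16 = 24 - 16 = 8)
w = -54837 (w = -9*(6101 - 1*8) = -9*(6101 - 8) = -9*6093 = -54837)
(-12954 + 16915)/(w - 31893) = (-12954 + 16915)/(-54837 - 31893) = 3961/(-86730) = 3961*(-1/86730) = -3961/86730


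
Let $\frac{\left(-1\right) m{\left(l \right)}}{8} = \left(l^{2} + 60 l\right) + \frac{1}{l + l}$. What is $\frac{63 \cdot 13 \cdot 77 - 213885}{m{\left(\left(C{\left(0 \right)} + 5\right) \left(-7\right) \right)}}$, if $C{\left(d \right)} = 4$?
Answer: $\frac{4750893}{47626} \approx 99.754$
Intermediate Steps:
$m{\left(l \right)} = - 480 l - 8 l^{2} - \frac{4}{l}$ ($m{\left(l \right)} = - 8 \left(\left(l^{2} + 60 l\right) + \frac{1}{l + l}\right) = - 8 \left(\left(l^{2} + 60 l\right) + \frac{1}{2 l}\right) = - 8 \left(l^{2} + \frac{1}{2 l} + 60 l\right) = - 480 l - 8 l^{2} - \frac{4}{l}$)
$\frac{63 \cdot 13 \cdot 77 - 213885}{m{\left(\left(C{\left(0 \right)} + 5\right) \left(-7\right) \right)}} = \frac{63 \cdot 13 \cdot 77 - 213885}{4 \frac{1}{\left(4 + 5\right) \left(-7\right)} \left(-1 + 2 \left(\left(4 + 5\right) \left(-7\right)\right)^{2} \left(-60 - \left(4 + 5\right) \left(-7\right)\right)\right)} = \frac{819 \cdot 77 - 213885}{4 \frac{1}{9 \left(-7\right)} \left(-1 + 2 \left(9 \left(-7\right)\right)^{2} \left(-60 - 9 \left(-7\right)\right)\right)} = \frac{63063 - 213885}{4 \frac{1}{-63} \left(-1 + 2 \left(-63\right)^{2} \left(-60 - -63\right)\right)} = - \frac{150822}{4 \left(- \frac{1}{63}\right) \left(-1 + 2 \cdot 3969 \left(-60 + 63\right)\right)} = - \frac{150822}{4 \left(- \frac{1}{63}\right) \left(-1 + 2 \cdot 3969 \cdot 3\right)} = - \frac{150822}{4 \left(- \frac{1}{63}\right) \left(-1 + 23814\right)} = - \frac{150822}{4 \left(- \frac{1}{63}\right) 23813} = - \frac{150822}{- \frac{95252}{63}} = \left(-150822\right) \left(- \frac{63}{95252}\right) = \frac{4750893}{47626}$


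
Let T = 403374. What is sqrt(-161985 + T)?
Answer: 3*sqrt(26821) ≈ 491.31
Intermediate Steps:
sqrt(-161985 + T) = sqrt(-161985 + 403374) = sqrt(241389) = 3*sqrt(26821)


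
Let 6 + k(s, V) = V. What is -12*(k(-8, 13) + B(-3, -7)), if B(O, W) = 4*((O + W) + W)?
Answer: 732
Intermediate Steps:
B(O, W) = 4*O + 8*W (B(O, W) = 4*(O + 2*W) = 4*O + 8*W)
k(s, V) = -6 + V
-12*(k(-8, 13) + B(-3, -7)) = -12*((-6 + 13) + (4*(-3) + 8*(-7))) = -12*(7 + (-12 - 56)) = -12*(7 - 68) = -12*(-61) = 732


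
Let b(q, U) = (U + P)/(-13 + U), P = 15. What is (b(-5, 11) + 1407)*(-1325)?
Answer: -1847050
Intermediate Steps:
b(q, U) = (15 + U)/(-13 + U) (b(q, U) = (U + 15)/(-13 + U) = (15 + U)/(-13 + U))
(b(-5, 11) + 1407)*(-1325) = ((15 + 11)/(-13 + 11) + 1407)*(-1325) = (26/(-2) + 1407)*(-1325) = (-1/2*26 + 1407)*(-1325) = (-13 + 1407)*(-1325) = 1394*(-1325) = -1847050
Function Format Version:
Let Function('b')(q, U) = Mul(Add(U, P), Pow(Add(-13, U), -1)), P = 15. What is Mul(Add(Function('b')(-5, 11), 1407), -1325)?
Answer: -1847050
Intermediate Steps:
Function('b')(q, U) = Mul(Pow(Add(-13, U), -1), Add(15, U)) (Function('b')(q, U) = Mul(Add(U, 15), Pow(Add(-13, U), -1)) = Mul(Add(15, U), Pow(Add(-13, U), -1)) = Mul(Pow(Add(-13, U), -1), Add(15, U)))
Mul(Add(Function('b')(-5, 11), 1407), -1325) = Mul(Add(Mul(Pow(Add(-13, 11), -1), Add(15, 11)), 1407), -1325) = Mul(Add(Mul(Pow(-2, -1), 26), 1407), -1325) = Mul(Add(Mul(Rational(-1, 2), 26), 1407), -1325) = Mul(Add(-13, 1407), -1325) = Mul(1394, -1325) = -1847050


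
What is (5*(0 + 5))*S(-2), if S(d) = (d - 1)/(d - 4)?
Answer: 25/2 ≈ 12.500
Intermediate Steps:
S(d) = (-1 + d)/(-4 + d)
(5*(0 + 5))*S(-2) = (5*(0 + 5))*((-1 - 2)/(-4 - 2)) = (5*5)*(-3/(-6)) = 25*(-1/6*(-3)) = 25*(1/2) = 25/2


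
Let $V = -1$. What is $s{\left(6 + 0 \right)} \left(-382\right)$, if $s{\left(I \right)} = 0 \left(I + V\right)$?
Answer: $0$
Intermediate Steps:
$s{\left(I \right)} = 0$ ($s{\left(I \right)} = 0 \left(I - 1\right) = 0 \left(-1 + I\right) = 0$)
$s{\left(6 + 0 \right)} \left(-382\right) = 0 \left(-382\right) = 0$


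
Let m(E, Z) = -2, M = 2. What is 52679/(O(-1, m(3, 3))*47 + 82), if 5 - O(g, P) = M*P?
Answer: 52679/505 ≈ 104.31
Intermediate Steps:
O(g, P) = 5 - 2*P
52679/(O(-1, m(3, 3))*47 + 82) = 52679/((5 - 2*(-2))*47 + 82) = 52679/((5 + 4)*47 + 82) = 52679/(9*47 + 82) = 52679/(423 + 82) = 52679/505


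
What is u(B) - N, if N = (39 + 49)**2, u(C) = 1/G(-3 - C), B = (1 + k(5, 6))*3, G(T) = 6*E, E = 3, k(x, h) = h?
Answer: -139391/18 ≈ -7743.9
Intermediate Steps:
G(T) = 18 (G(T) = 6*3 = 18)
B = 21 (B = (1 + 6)*3 = 7*3 = 21)
u(C) = 1/18
N = 7744 (N = 88**2 = 7744)
u(B) - N = 1/18 - 1*7744 = 1/18 - 7744 = -139391/18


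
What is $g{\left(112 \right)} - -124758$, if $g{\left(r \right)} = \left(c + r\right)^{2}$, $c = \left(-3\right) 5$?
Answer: $134167$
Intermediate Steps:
$c = -15$
$g{\left(r \right)} = \left(-15 + r\right)^{2}$
$g{\left(112 \right)} - -124758 = \left(-15 + 112\right)^{2} - -124758 = 97^{2} + 124758 = 9409 + 124758 = 134167$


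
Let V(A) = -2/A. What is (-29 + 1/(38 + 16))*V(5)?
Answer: 313/27 ≈ 11.593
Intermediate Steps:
(-29 + 1/(38 + 16))*V(5) = (-29 + 1/(38 + 16))*(-2/5) = (-29 + 1/54)*(-2*⅕) = (-29 + 1/54)*(-⅖) = -1565/54*(-⅖) = 313/27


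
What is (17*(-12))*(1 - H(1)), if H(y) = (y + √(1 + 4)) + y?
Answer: 204 + 204*√5 ≈ 660.16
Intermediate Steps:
H(y) = √5 + 2*y (H(y) = (y + √5) + y = √5 + 2*y)
(17*(-12))*(1 - H(1)) = (17*(-12))*(1 - (√5 + 2*1)) = -204*(1 - (√5 + 2)) = -204*(1 - (2 + √5)) = -204*(1 + (-2 - √5)) = -204*(-1 - √5) = 204 + 204*√5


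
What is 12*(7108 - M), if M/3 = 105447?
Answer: -3710796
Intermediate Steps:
M = 316341 (M = 3*105447 = 316341)
12*(7108 - M) = 12*(7108 - 1*316341) = 12*(7108 - 316341) = 12*(-309233) = -3710796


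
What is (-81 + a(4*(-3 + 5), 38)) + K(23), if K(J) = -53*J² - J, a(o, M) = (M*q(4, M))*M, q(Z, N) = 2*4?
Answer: -16589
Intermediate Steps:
q(Z, N) = 8
a(o, M) = 8*M² (a(o, M) = (M*8)*M = (8*M)*M = 8*M²)
K(J) = -J - 53*J²
(-81 + a(4*(-3 + 5), 38)) + K(23) = (-81 + 8*38²) - 1*23*(1 + 53*23) = (-81 + 8*1444) - 1*23*(1 + 1219) = (-81 + 11552) - 1*23*1220 = 11471 - 28060 = -16589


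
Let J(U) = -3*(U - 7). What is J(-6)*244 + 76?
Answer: 9592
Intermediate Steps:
J(U) = 21 - 3*U (J(U) = -3*(-7 + U) = 21 - 3*U)
J(-6)*244 + 76 = (21 - 3*(-6))*244 + 76 = (21 + 18)*244 + 76 = 39*244 + 76 = 9516 + 76 = 9592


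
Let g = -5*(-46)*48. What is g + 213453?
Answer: 224493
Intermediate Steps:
g = 11040 (g = 230*48 = 11040)
g + 213453 = 11040 + 213453 = 224493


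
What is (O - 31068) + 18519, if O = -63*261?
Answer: -28992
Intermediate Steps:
O = -16443
(O - 31068) + 18519 = (-16443 - 31068) + 18519 = -47511 + 18519 = -28992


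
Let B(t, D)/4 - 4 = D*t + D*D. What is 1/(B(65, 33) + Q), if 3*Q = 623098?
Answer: 3/661954 ≈ 4.5320e-6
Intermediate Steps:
Q = 623098/3 (Q = (⅓)*623098 = 623098/3 ≈ 2.0770e+5)
B(t, D) = 16 + 4*D² + 4*D*t (B(t, D) = 16 + 4*(D*t + D*D) = 16 + 4*(D*t + D²) = 16 + 4*(D² + D*t) = 16 + (4*D² + 4*D*t) = 16 + 4*D² + 4*D*t)
1/(B(65, 33) + Q) = 1/((16 + 4*33² + 4*33*65) + 623098/3) = 1/((16 + 4*1089 + 8580) + 623098/3) = 1/((16 + 4356 + 8580) + 623098/3) = 1/(12952 + 623098/3) = 1/(661954/3) = 3/661954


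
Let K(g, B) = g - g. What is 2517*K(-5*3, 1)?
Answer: 0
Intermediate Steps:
K(g, B) = 0
2517*K(-5*3, 1) = 2517*0 = 0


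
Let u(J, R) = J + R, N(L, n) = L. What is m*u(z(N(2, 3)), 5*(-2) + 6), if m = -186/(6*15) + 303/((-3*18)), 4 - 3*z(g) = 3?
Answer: 7601/270 ≈ 28.152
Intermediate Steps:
z(g) = ⅓ (z(g) = 4/3 - ⅓*3 = 4/3 - 1 = ⅓)
m = -691/90 (m = -186/90 + 303/(-54) = -186*1/90 + 303*(-1/54) = -31/15 - 101/18 = -691/90 ≈ -7.6778)
m*u(z(N(2, 3)), 5*(-2) + 6) = -691*(⅓ + (5*(-2) + 6))/90 = -691*(⅓ + (-10 + 6))/90 = -691*(⅓ - 4)/90 = -691/90*(-11/3) = 7601/270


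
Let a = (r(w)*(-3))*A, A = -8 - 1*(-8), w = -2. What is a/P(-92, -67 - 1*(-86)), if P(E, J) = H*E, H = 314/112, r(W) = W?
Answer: 0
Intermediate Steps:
A = 0 (A = -8 + 8 = 0)
H = 157/56 (H = 314*(1/112) = 157/56 ≈ 2.8036)
P(E, J) = 157*E/56
a = 0 (a = -2*(-3)*0 = 6*0 = 0)
a/P(-92, -67 - 1*(-86)) = 0/(((157/56)*(-92))) = 0/(-3611/14) = 0*(-14/3611) = 0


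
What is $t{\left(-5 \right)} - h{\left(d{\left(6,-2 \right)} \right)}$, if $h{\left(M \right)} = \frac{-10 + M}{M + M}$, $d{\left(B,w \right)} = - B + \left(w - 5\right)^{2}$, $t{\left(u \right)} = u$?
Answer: $- \frac{463}{86} \approx -5.3837$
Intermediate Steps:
$d{\left(B,w \right)} = \left(-5 + w\right)^{2} - B$ ($d{\left(B,w \right)} = - B + \left(-5 + w\right)^{2} = \left(-5 + w\right)^{2} - B$)
$h{\left(M \right)} = \frac{-10 + M}{2 M}$
$t{\left(-5 \right)} - h{\left(d{\left(6,-2 \right)} \right)} = -5 - \frac{-10 + \left(\left(-5 - 2\right)^{2} - 6\right)}{2 \left(\left(-5 - 2\right)^{2} - 6\right)} = -5 - \frac{-10 - \left(6 - \left(-7\right)^{2}\right)}{2 \left(\left(-7\right)^{2} - 6\right)} = -5 - \frac{-10 + \left(49 - 6\right)}{2 \left(49 - 6\right)} = -5 - \frac{-10 + 43}{2 \cdot 43} = -5 - \frac{1}{2} \cdot \frac{1}{43} \cdot 33 = -5 - \frac{33}{86} = - \frac{463}{86}$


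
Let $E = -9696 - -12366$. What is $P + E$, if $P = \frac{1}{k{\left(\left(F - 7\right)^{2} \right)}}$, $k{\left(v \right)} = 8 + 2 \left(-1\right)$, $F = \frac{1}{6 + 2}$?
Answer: $\frac{16021}{6} \approx 2670.2$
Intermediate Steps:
$F = \frac{1}{8} \approx 0.125$
$k{\left(v \right)} = 6$ ($k{\left(v \right)} = 8 - 2 = 6$)
$E = 2670$ ($E = -9696 + 12366 = 2670$)
$P = \frac{1}{6} \approx 0.16667$
$P + E = \frac{1}{6} + 2670 = \frac{16021}{6}$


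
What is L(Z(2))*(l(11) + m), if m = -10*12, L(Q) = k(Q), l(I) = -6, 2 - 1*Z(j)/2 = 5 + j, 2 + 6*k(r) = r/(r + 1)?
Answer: 56/3 ≈ 18.667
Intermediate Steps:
k(r) = -1/3 + r/(6*(1 + r)) (k(r) = -1/3 + (r/(r + 1))/6 = -1/3 + (r/(1 + r))/6 = -1/3 + r/(6*(1 + r)))
Z(j) = -6 - 2*j (Z(j) = 4 - 2*(5 + j) = 4 + (-10 - 2*j) = -6 - 2*j)
L(Q) = (-2 - Q)/(6*(1 + Q))
m = -120
L(Z(2))*(l(11) + m) = ((-2 - (-6 - 2*2))/(6*(1 + (-6 - 2*2))))*(-6 - 120) = ((-2 - (-6 - 4))/(6*(1 + (-6 - 4))))*(-126) = ((-2 - 1*(-10))/(6*(1 - 10)))*(-126) = ((1/6)*(-2 + 10)/(-9))*(-126) = ((1/6)*(-1/9)*8)*(-126) = -4/27*(-126) = 56/3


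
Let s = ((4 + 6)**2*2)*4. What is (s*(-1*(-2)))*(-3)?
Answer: -4800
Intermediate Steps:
s = 800 (s = (10**2*2)*4 = (100*2)*4 = 200*4 = 800)
(s*(-1*(-2)))*(-3) = (800*(-1*(-2)))*(-3) = (800*2)*(-3) = 1600*(-3) = -4800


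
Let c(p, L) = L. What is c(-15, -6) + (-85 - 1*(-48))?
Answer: -43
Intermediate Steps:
c(-15, -6) + (-85 - 1*(-48)) = -6 + (-85 - 1*(-48)) = -6 + (-85 + 48) = -6 - 37 = -43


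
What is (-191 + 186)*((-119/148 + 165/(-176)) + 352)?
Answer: -1036765/592 ≈ -1751.3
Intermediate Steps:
(-191 + 186)*((-119/148 + 165/(-176)) + 352) = -5*((-119*1/148 + 165*(-1/176)) + 352) = -5*((-119/148 - 15/16) + 352) = -5*(-1031/592 + 352) = -5*207353/592 = -1036765/592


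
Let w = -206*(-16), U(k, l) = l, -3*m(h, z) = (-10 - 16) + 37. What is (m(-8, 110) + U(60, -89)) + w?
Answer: 9610/3 ≈ 3203.3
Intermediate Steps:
m(h, z) = -11/3 (m(h, z) = -((-10 - 16) + 37)/3 = -(-26 + 37)/3 = -1/3*11 = -11/3)
w = 3296
(m(-8, 110) + U(60, -89)) + w = (-11/3 - 89) + 3296 = -278/3 + 3296 = 9610/3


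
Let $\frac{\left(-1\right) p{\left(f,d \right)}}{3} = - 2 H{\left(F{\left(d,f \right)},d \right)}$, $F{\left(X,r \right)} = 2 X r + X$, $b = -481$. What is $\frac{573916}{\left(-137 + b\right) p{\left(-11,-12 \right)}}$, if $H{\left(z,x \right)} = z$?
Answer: $- \frac{199}{324} \approx -0.6142$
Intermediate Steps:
$F{\left(X,r \right)} = X + 2 X r$ ($F{\left(X,r \right)} = 2 X r + X = X + 2 X r$)
$p{\left(f,d \right)} = 6 d \left(1 + 2 f\right)$ ($p{\left(f,d \right)} = - 3 \left(- 2 d \left(1 + 2 f\right)\right) = 6 d \left(1 + 2 f\right)$)
$\frac{573916}{\left(-137 + b\right) p{\left(-11,-12 \right)}} = \frac{573916}{\left(-137 - 481\right) 6 \left(-12\right) \left(1 + 2 \left(-11\right)\right)} = \frac{573916}{\left(-618\right) 6 \left(-12\right) \left(1 - 22\right)} = \frac{573916}{\left(-618\right) 6 \left(-12\right) \left(-21\right)} = \frac{573916}{\left(-618\right) 1512} = \frac{573916}{-934416} = 573916 \left(- \frac{1}{934416}\right) = - \frac{199}{324}$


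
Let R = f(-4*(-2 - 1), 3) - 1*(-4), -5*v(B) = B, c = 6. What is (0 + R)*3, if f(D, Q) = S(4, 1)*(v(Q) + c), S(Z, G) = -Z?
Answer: -264/5 ≈ -52.800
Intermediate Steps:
v(B) = -B/5
f(D, Q) = -24 + 4*Q/5 (f(D, Q) = (-1*4)*(-Q/5 + 6) = -4*(6 - Q/5) = -24 + 4*Q/5)
R = -88/5 (R = (-24 + (⅘)*3) - 1*(-4) = (-24 + 12/5) + 4 = -108/5 + 4 = -88/5 ≈ -17.600)
(0 + R)*3 = (0 - 88/5)*3 = -88/5*3 = -264/5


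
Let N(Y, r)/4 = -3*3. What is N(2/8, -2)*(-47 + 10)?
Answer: 1332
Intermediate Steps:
N(Y, r) = -36 (N(Y, r) = 4*(-3*3) = 4*(-9) = -36)
N(2/8, -2)*(-47 + 10) = -36*(-47 + 10) = -36*(-37) = 1332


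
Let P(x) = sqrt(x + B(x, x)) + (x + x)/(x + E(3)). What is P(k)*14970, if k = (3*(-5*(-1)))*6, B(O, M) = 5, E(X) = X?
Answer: 898200/31 + 14970*sqrt(95) ≈ 1.7488e+5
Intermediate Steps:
k = 90 (k = (3*5)*6 = 15*6 = 90)
P(x) = sqrt(5 + x) + 2*x/(3 + x) (P(x) = sqrt(x + 5) + (x + x)/(x + 3) = sqrt(5 + x) + (2*x)/(3 + x) = sqrt(5 + x) + 2*x/(3 + x))
P(k)*14970 = ((2*90 + 3*sqrt(5 + 90) + 90*sqrt(5 + 90))/(3 + 90))*14970 = ((180 + 3*sqrt(95) + 90*sqrt(95))/93)*14970 = ((180 + 93*sqrt(95))/93)*14970 = (60/31 + sqrt(95))*14970 = 898200/31 + 14970*sqrt(95)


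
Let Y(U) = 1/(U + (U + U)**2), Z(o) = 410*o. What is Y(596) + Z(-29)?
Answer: -16901159399/1421460 ≈ -11890.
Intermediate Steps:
Y(U) = 1/(U + 4*U**2) (Y(U) = 1/(U + (2*U)**2) = 1/(U + 4*U**2))
Y(596) + Z(-29) = 1/(596*(1 + 4*596)) + 410*(-29) = 1/(596*(1 + 2384)) - 11890 = (1/596)/2385 - 11890 = (1/596)*(1/2385) - 11890 = 1/1421460 - 11890 = -16901159399/1421460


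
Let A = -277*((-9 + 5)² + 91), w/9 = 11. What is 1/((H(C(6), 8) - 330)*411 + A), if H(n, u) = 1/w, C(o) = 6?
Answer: -33/5453740 ≈ -6.0509e-6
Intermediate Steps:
w = 99 (w = 9*11 = 99)
A = -29639 (A = -277*((-4)² + 91) = -277*(16 + 91) = -277*107 = -29639)
H(n, u) = 1/99
1/((H(C(6), 8) - 330)*411 + A) = 1/((1/99 - 330)*411 - 29639) = 1/(-32669/99*411 - 29639) = 1/(-4475653/33 - 29639) = 1/(-5453740/33) = -33/5453740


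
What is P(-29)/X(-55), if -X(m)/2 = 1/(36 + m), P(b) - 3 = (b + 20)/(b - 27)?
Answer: 3363/112 ≈ 30.027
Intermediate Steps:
P(b) = 3 + (20 + b)/(-27 + b) (P(b) = 3 + (b + 20)/(b - 27) = 3 + (20 + b)/(-27 + b))
X(m) = -2/(36 + m)
P(-29)/X(-55) = ((-61 + 4*(-29))/(-27 - 29))/((-2/(36 - 55))) = ((-61 - 116)/(-56))/((-2/(-19))) = (-1/56*(-177))/((-2*(-1/19))) = 177/(56*(2/19)) = (177/56)*(19/2) = 3363/112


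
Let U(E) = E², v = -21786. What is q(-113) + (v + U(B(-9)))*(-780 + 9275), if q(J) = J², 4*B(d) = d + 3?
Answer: -740160749/4 ≈ -1.8504e+8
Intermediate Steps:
B(d) = ¾ + d/4 (B(d) = (d + 3)/4 = (3 + d)/4 = ¾ + d/4)
q(-113) + (v + U(B(-9)))*(-780 + 9275) = (-113)² + (-21786 + (¾ + (¼)*(-9))²)*(-780 + 9275) = 12769 + (-21786 + (¾ - 9/4)²)*8495 = 12769 + (-21786 + (-3/2)²)*8495 = 12769 + (-21786 + 9/4)*8495 = 12769 - 87135/4*8495 = 12769 - 740211825/4 = -740160749/4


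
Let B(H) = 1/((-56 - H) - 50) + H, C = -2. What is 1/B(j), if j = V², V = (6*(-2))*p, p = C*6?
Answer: 20842/432179711 ≈ 4.8225e-5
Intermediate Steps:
p = -12 (p = -2*6 = -12)
V = 144 (V = (6*(-2))*(-12) = -12*(-12) = 144)
j = 20736 (j = 144² = 20736)
B(H) = H + 1/(-106 - H) (B(H) = 1/(-106 - H) + H = H + 1/(-106 - H))
1/B(j) = 1/((-1 + 20736² + 106*20736)/(106 + 20736)) = 1/((-1 + 429981696 + 2198016)/20842) = 1/((1/20842)*432179711) = 1/(432179711/20842) = 20842/432179711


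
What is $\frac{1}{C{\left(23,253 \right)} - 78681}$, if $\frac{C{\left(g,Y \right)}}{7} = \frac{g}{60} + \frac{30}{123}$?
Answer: $- \frac{2460}{193544459} \approx -1.271 \cdot 10^{-5}$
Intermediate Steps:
$C{\left(g,Y \right)} = \frac{70}{41} + \frac{7 g}{60}$ ($C{\left(g,Y \right)} = 7 \left(\frac{g}{60} + \frac{30}{123}\right) = 7 \left(g \frac{1}{60} + 30 \cdot \frac{1}{123}\right) = 7 \left(\frac{g}{60} + \frac{10}{41}\right) = 7 \left(\frac{10}{41} + \frac{g}{60}\right) = \frac{70}{41} + \frac{7 g}{60}$)
$\frac{1}{C{\left(23,253 \right)} - 78681} = \frac{1}{\left(\frac{70}{41} + \frac{7}{60} \cdot 23\right) - 78681} = \frac{1}{\left(\frac{70}{41} + \frac{161}{60}\right) - 78681} = \frac{1}{\frac{10801}{2460} - 78681} = \frac{1}{- \frac{193544459}{2460}} = - \frac{2460}{193544459}$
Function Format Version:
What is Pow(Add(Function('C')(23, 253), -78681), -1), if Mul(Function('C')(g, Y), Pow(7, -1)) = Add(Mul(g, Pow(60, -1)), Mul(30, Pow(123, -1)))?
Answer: Rational(-2460, 193544459) ≈ -1.2710e-5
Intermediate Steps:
Function('C')(g, Y) = Add(Rational(70, 41), Mul(Rational(7, 60), g)) (Function('C')(g, Y) = Mul(7, Add(Mul(g, Pow(60, -1)), Mul(30, Pow(123, -1)))) = Mul(7, Add(Mul(g, Rational(1, 60)), Mul(30, Rational(1, 123)))) = Mul(7, Add(Mul(Rational(1, 60), g), Rational(10, 41))) = Mul(7, Add(Rational(10, 41), Mul(Rational(1, 60), g))) = Add(Rational(70, 41), Mul(Rational(7, 60), g)))
Pow(Add(Function('C')(23, 253), -78681), -1) = Pow(Add(Add(Rational(70, 41), Mul(Rational(7, 60), 23)), -78681), -1) = Pow(Add(Add(Rational(70, 41), Rational(161, 60)), -78681), -1) = Pow(Add(Rational(10801, 2460), -78681), -1) = Pow(Rational(-193544459, 2460), -1) = Rational(-2460, 193544459)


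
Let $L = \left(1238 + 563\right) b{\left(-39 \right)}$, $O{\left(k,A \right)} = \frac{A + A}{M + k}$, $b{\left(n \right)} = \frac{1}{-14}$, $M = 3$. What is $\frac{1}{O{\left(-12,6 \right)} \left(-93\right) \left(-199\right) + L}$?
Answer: $- \frac{14}{347265} \approx -4.0315 \cdot 10^{-5}$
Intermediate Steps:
$b{\left(n \right)} = - \frac{1}{14}$
$O{\left(k,A \right)} = \frac{2 A}{3 + k}$ ($O{\left(k,A \right)} = \frac{A + A}{3 + k} = \frac{2 A}{3 + k}$)
$L = - \frac{1801}{14}$ ($L = \left(1238 + 563\right) \left(- \frac{1}{14}\right) = 1801 \left(- \frac{1}{14}\right) = - \frac{1801}{14} \approx -128.64$)
$\frac{1}{O{\left(-12,6 \right)} \left(-93\right) \left(-199\right) + L} = \frac{1}{2 \cdot 6 \frac{1}{3 - 12} \left(-93\right) \left(-199\right) - \frac{1801}{14}} = \frac{1}{2 \cdot 6 \frac{1}{-9} \left(-93\right) \left(-199\right) - \frac{1801}{14}} = \frac{1}{2 \cdot 6 \left(- \frac{1}{9}\right) \left(-93\right) \left(-199\right) - \frac{1801}{14}} = \frac{1}{\left(- \frac{4}{3}\right) \left(-93\right) \left(-199\right) - \frac{1801}{14}} = \frac{1}{124 \left(-199\right) - \frac{1801}{14}} = \frac{1}{-24676 - \frac{1801}{14}} = \frac{1}{- \frac{347265}{14}} = - \frac{14}{347265}$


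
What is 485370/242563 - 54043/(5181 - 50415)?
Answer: 35064058789/10972094742 ≈ 3.1957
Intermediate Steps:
485370/242563 - 54043/(5181 - 50415) = 485370*(1/242563) - 54043/(-45234) = 485370/242563 - 54043*(-1/45234) = 485370/242563 + 54043/45234 = 35064058789/10972094742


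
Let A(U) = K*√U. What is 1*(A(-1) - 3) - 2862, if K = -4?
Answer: -2865 - 4*I ≈ -2865.0 - 4.0*I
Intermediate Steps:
A(U) = -4*√U
1*(A(-1) - 3) - 2862 = 1*(-4*I - 3) - 2862 = 1*(-3 - 4*I) - 2862 = (-3 - 4*I) - 2862 = -2865 - 4*I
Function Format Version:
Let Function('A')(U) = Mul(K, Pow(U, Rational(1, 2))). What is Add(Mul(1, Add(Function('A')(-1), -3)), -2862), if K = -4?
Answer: Add(-2865, Mul(-4, I)) ≈ Add(-2865.0, Mul(-4.0000, I))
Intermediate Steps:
Function('A')(U) = Mul(-4, Pow(U, Rational(1, 2)))
Add(Mul(1, Add(Function('A')(-1), -3)), -2862) = Add(Mul(1, Add(Mul(-4, Pow(-1, Rational(1, 2))), -3)), -2862) = Add(Mul(1, Add(Mul(-4, I), -3)), -2862) = Add(Mul(1, Add(-3, Mul(-4, I))), -2862) = Add(Add(-3, Mul(-4, I)), -2862) = Add(-2865, Mul(-4, I))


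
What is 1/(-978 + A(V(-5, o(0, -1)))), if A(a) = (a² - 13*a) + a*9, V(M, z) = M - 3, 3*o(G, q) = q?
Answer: -1/882 ≈ -0.0011338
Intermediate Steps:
o(G, q) = q/3
V(M, z) = -3 + M
A(a) = a² - 4*a (A(a) = (a² - 13*a) + 9*a = a² - 4*a)
1/(-978 + A(V(-5, o(0, -1)))) = 1/(-978 + (-3 - 5)*(-4 + (-3 - 5))) = 1/(-978 - 8*(-4 - 8)) = 1/(-978 - 8*(-12)) = 1/(-978 + 96) = 1/(-882) = -1/882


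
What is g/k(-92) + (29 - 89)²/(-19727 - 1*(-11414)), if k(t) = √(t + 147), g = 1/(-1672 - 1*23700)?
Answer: -1200/2771 - √55/1395460 ≈ -0.43306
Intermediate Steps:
g = -1/25372 (g = 1/(-1672 - 23700) = 1/(-25372) = -1/25372 ≈ -3.9414e-5)
k(t) = √(147 + t)
g/k(-92) + (29 - 89)²/(-19727 - 1*(-11414)) = -1/(25372*√(147 - 92)) + (29 - 89)²/(-19727 - 1*(-11414)) = -√55/55/25372 + (-60)²/(-19727 + 11414) = -√55/1395460 + 3600/(-8313) = -√55/1395460 + 3600*(-1/8313) = -√55/1395460 - 1200/2771 = -1200/2771 - √55/1395460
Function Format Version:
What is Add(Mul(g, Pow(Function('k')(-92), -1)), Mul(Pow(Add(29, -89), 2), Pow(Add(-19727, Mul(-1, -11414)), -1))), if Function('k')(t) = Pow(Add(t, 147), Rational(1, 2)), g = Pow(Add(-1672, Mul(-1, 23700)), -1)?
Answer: Add(Rational(-1200, 2771), Mul(Rational(-1, 1395460), Pow(55, Rational(1, 2)))) ≈ -0.43306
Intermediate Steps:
g = Rational(-1, 25372) (g = Pow(Add(-1672, -23700), -1) = Pow(-25372, -1) = Rational(-1, 25372) ≈ -3.9414e-5)
Function('k')(t) = Pow(Add(147, t), Rational(1, 2))
Add(Mul(g, Pow(Function('k')(-92), -1)), Mul(Pow(Add(29, -89), 2), Pow(Add(-19727, Mul(-1, -11414)), -1))) = Add(Mul(Rational(-1, 25372), Pow(Pow(Add(147, -92), Rational(1, 2)), -1)), Mul(Pow(Add(29, -89), 2), Pow(Add(-19727, Mul(-1, -11414)), -1))) = Add(Mul(Rational(-1, 25372), Pow(Pow(55, Rational(1, 2)), -1)), Mul(Pow(-60, 2), Pow(Add(-19727, 11414), -1))) = Add(Mul(Rational(-1, 25372), Mul(Rational(1, 55), Pow(55, Rational(1, 2)))), Mul(3600, Pow(-8313, -1))) = Add(Mul(Rational(-1, 1395460), Pow(55, Rational(1, 2))), Mul(3600, Rational(-1, 8313))) = Add(Mul(Rational(-1, 1395460), Pow(55, Rational(1, 2))), Rational(-1200, 2771)) = Add(Rational(-1200, 2771), Mul(Rational(-1, 1395460), Pow(55, Rational(1, 2))))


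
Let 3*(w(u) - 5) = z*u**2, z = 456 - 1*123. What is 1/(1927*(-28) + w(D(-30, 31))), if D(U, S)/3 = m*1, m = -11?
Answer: 1/66928 ≈ 1.4941e-5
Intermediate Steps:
z = 333 (z = 456 - 123 = 333)
D(U, S) = -33 (D(U, S) = 3*(-11*1) = 3*(-11) = -33)
w(u) = 5 + 111*u**2 (w(u) = 5 + (333*u**2)/3 = 5 + 111*u**2)
1/(1927*(-28) + w(D(-30, 31))) = 1/(1927*(-28) + (5 + 111*(-33)**2)) = 1/(-53956 + (5 + 111*1089)) = 1/(-53956 + (5 + 120879)) = 1/(-53956 + 120884) = 1/66928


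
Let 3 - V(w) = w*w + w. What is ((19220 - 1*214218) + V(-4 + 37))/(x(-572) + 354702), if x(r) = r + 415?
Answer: -196117/354545 ≈ -0.55315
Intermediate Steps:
x(r) = 415 + r
V(w) = 3 - w - w**2 (V(w) = 3 - (w*w + w) = 3 - (w**2 + w) = 3 - (w + w**2) = 3 + (-w - w**2) = 3 - w - w**2)
((19220 - 1*214218) + V(-4 + 37))/(x(-572) + 354702) = ((19220 - 1*214218) + (3 - (-4 + 37) - (-4 + 37)**2))/((415 - 572) + 354702) = ((19220 - 214218) + (3 - 1*33 - 1*33**2))/(-157 + 354702) = (-194998 + (3 - 33 - 1*1089))/354545 = (-194998 + (3 - 33 - 1089))*(1/354545) = (-194998 - 1119)*(1/354545) = -196117*1/354545 = -196117/354545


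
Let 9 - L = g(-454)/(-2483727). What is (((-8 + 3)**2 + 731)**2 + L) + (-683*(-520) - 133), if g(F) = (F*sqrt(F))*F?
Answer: 926572 + 206116*I*sqrt(454)/2483727 ≈ 9.2657e+5 + 1.7682*I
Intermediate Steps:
g(F) = F**(5/2) (g(F) = F**(3/2)*F = F**(5/2))
L = 9 + 206116*I*sqrt(454)/2483727 (L = 9 - (-454)**(5/2)/(-2483727) = 9 - 206116*I*sqrt(454)*(-1)/2483727 = 9 - (-206116)*I*sqrt(454)/2483727 = 9 + 206116*I*sqrt(454)/2483727 ≈ 9.0 + 1.7682*I)
(((-8 + 3)**2 + 731)**2 + L) + (-683*(-520) - 133) = (((-8 + 3)**2 + 731)**2 + (9 + 206116*I*sqrt(454)/2483727)) + (-683*(-520) - 133) = (((-5)**2 + 731)**2 + (9 + 206116*I*sqrt(454)/2483727)) + (355160 - 133) = ((25 + 731)**2 + (9 + 206116*I*sqrt(454)/2483727)) + 355027 = (756**2 + (9 + 206116*I*sqrt(454)/2483727)) + 355027 = (571536 + (9 + 206116*I*sqrt(454)/2483727)) + 355027 = (571545 + 206116*I*sqrt(454)/2483727) + 355027 = 926572 + 206116*I*sqrt(454)/2483727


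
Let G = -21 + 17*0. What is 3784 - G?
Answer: 3805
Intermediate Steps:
G = -21 (G = -21 + 0 = -21)
3784 - G = 3784 - 1*(-21) = 3784 + 21 = 3805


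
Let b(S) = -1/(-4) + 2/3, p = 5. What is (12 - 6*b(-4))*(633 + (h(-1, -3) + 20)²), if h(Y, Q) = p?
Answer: 8177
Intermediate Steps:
h(Y, Q) = 5
b(S) = 11/12 (b(S) = -1*(-¼) + 2*(⅓) = ¼ + ⅔ = 11/12)
(12 - 6*b(-4))*(633 + (h(-1, -3) + 20)²) = (12 - 6*11/12)*(633 + (5 + 20)²) = (12 - 11/2)*(633 + 25²) = 13*(633 + 625)/2 = (13/2)*1258 = 8177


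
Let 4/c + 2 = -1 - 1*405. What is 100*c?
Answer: -50/51 ≈ -0.98039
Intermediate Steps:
c = -1/102 (c = 4/(-2 + (-1 - 1*405)) = 4/(-2 + (-1 - 405)) = 4/(-2 - 406) = 4/(-408) = 4*(-1/408) = -1/102 ≈ -0.0098039)
100*c = 100*(-1/102) = -50/51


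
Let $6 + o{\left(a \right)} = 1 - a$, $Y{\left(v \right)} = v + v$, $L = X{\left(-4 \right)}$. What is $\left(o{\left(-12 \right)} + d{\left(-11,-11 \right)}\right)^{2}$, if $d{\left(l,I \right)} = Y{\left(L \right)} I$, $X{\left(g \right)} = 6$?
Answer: $15625$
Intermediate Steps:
$L = 6$
$Y{\left(v \right)} = 2 v$
$o{\left(a \right)} = -5 - a$ ($o{\left(a \right)} = -6 - \left(-1 + a\right) = -5 - a$)
$d{\left(l,I \right)} = 12 I$ ($d{\left(l,I \right)} = 2 \cdot 6 I = 12 I$)
$\left(o{\left(-12 \right)} + d{\left(-11,-11 \right)}\right)^{2} = \left(\left(-5 - -12\right) + 12 \left(-11\right)\right)^{2} = \left(\left(-5 + 12\right) - 132\right)^{2} = \left(7 - 132\right)^{2} = \left(-125\right)^{2} = 15625$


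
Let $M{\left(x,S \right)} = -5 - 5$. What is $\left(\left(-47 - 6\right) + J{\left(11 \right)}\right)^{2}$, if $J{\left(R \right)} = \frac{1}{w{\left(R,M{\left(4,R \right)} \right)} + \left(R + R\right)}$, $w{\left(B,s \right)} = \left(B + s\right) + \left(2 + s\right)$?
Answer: $\frac{630436}{225} \approx 2801.9$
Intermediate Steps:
$M{\left(x,S \right)} = -10$
$w{\left(B,s \right)} = 2 + B + 2 s$
$J{\left(R \right)} = \frac{1}{-18 + 3 R}$ ($J{\left(R \right)} = \frac{1}{\left(2 + R + 2 \left(-10\right)\right) + \left(R + R\right)} = \frac{1}{\left(2 + R - 20\right) + 2 R} = \frac{1}{\left(-18 + R\right) + 2 R} = \frac{1}{-18 + 3 R}$)
$\left(\left(-47 - 6\right) + J{\left(11 \right)}\right)^{2} = \left(\left(-47 - 6\right) + \frac{1}{3 \left(-6 + 11\right)}\right)^{2} = \left(-53 + \frac{1}{3 \cdot 5}\right)^{2} = \left(-53 + \frac{1}{3} \cdot \frac{1}{5}\right)^{2} = \left(-53 + \frac{1}{15}\right)^{2} = \left(- \frac{794}{15}\right)^{2} = \frac{630436}{225}$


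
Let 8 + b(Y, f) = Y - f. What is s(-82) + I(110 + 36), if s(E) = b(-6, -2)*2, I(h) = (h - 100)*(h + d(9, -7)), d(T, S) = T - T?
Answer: 6692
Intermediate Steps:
d(T, S) = 0
I(h) = h*(-100 + h) (I(h) = (h - 100)*(h + 0) = (-100 + h)*h = h*(-100 + h))
b(Y, f) = -8 + Y - f (b(Y, f) = -8 + (Y - f) = -8 + Y - f)
s(E) = -24 (s(E) = (-8 - 6 - 1*(-2))*2 = (-8 - 6 + 2)*2 = -12*2 = -24)
s(-82) + I(110 + 36) = -24 + (110 + 36)*(-100 + (110 + 36)) = -24 + 146*(-100 + 146) = -24 + 146*46 = -24 + 6716 = 6692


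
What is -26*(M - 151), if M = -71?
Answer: 5772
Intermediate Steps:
-26*(M - 151) = -26*(-71 - 151) = -26*(-222) = 5772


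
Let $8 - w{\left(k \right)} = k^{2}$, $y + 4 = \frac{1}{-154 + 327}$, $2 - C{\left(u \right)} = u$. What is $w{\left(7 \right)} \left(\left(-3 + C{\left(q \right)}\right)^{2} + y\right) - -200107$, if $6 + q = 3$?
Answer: $\frac{34618470}{173} \approx 2.0011 \cdot 10^{5}$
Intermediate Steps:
$q = -3$ ($q = -6 + 3 = -3$)
$C{\left(u \right)} = 2 - u$
$y = - \frac{691}{173}$ ($y = -4 + \frac{1}{-154 + 327} = -4 + \frac{1}{173} = - \frac{691}{173} \approx -3.9942$)
$w{\left(k \right)} = 8 - k^{2}$
$w{\left(7 \right)} \left(\left(-3 + C{\left(q \right)}\right)^{2} + y\right) - -200107 = \left(8 - 7^{2}\right) \left(\left(-3 + \left(2 - -3\right)\right)^{2} - \frac{691}{173}\right) - -200107 = \left(8 - 49\right) \left(\left(-3 + \left(2 + 3\right)\right)^{2} - \frac{691}{173}\right) + 200107 = \left(8 - 49\right) \left(\left(-3 + 5\right)^{2} - \frac{691}{173}\right) + 200107 = - 41 \left(2^{2} - \frac{691}{173}\right) + 200107 = - 41 \left(4 - \frac{691}{173}\right) + 200107 = \left(-41\right) \frac{1}{173} + 200107 = - \frac{41}{173} + 200107 = \frac{34618470}{173}$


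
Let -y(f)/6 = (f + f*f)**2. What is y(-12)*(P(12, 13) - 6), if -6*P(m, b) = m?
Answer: 836352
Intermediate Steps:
P(m, b) = -m/6
y(f) = -6*(f + f**2)**2 (y(f) = -6*(f + f*f)**2 = -6*(f + f**2)**2)
y(-12)*(P(12, 13) - 6) = (-6*(-12)**2*(1 - 12)**2)*(-1/6*12 - 6) = (-6*144*(-11)**2)*(-2 - 6) = -6*144*121*(-8) = -104544*(-8) = 836352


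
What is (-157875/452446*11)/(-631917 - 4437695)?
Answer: 1736625/2293725670952 ≈ 7.5712e-7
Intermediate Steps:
(-157875/452446*11)/(-631917 - 4437695) = (-157875*1/452446*11)/(-5069612) = -157875/452446*11*(-1/5069612) = -1736625/452446*(-1/5069612) = 1736625/2293725670952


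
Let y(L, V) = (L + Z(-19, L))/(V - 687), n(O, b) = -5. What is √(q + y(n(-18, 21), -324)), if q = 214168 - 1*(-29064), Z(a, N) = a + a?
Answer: √248612578545/1011 ≈ 493.19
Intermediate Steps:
Z(a, N) = 2*a
q = 243232 (q = 214168 + 29064 = 243232)
y(L, V) = (-38 + L)/(-687 + V) (y(L, V) = (L + 2*(-19))/(V - 687) = (L - 38)/(-687 + V) = (-38 + L)/(-687 + V))
√(q + y(n(-18, 21), -324)) = √(243232 + (-38 - 5)/(-687 - 324)) = √(243232 - 43/(-1011)) = √(243232 - 1/1011*(-43)) = √(243232 + 43/1011) = √(245907595/1011) = √248612578545/1011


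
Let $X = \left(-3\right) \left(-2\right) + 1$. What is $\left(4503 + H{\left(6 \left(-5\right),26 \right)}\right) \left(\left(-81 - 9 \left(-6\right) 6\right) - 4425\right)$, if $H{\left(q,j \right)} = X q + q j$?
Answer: $-14691366$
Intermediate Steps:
$X = 7$ ($X = 6 + 1 = 7$)
$H{\left(q,j \right)} = 7 q + j q$ ($H{\left(q,j \right)} = 7 q + q j = 7 q + j q$)
$\left(4503 + H{\left(6 \left(-5\right),26 \right)}\right) \left(\left(-81 - 9 \left(-6\right) 6\right) - 4425\right) = \left(4503 + 6 \left(-5\right) \left(7 + 26\right)\right) \left(\left(-81 - 9 \left(-6\right) 6\right) - 4425\right) = \left(4503 - 990\right) \left(\left(-81 - \left(-54\right) 6\right) - 4425\right) = \left(4503 - 990\right) \left(\left(-81 - -324\right) - 4425\right) = 3513 \left(\left(-81 + 324\right) - 4425\right) = 3513 \left(243 - 4425\right) = 3513 \left(-4182\right) = -14691366$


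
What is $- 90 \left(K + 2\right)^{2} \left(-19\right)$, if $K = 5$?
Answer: $83790$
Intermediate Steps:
$- 90 \left(K + 2\right)^{2} \left(-19\right) = - 90 \left(5 + 2\right)^{2} \left(-19\right) = - 90 \cdot 7^{2} \left(-19\right) = \left(-90\right) 49 \left(-19\right) = \left(-4410\right) \left(-19\right) = 83790$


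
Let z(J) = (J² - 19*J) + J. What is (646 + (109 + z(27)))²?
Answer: 996004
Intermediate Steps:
z(J) = J² - 18*J
(646 + (109 + z(27)))² = (646 + (109 + 27*(-18 + 27)))² = (646 + (109 + 27*9))² = (646 + (109 + 243))² = (646 + 352)² = 998² = 996004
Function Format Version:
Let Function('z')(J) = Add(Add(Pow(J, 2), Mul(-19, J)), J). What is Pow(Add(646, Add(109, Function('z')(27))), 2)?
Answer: 996004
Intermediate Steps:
Function('z')(J) = Add(Pow(J, 2), Mul(-18, J))
Pow(Add(646, Add(109, Function('z')(27))), 2) = Pow(Add(646, Add(109, Mul(27, Add(-18, 27)))), 2) = Pow(Add(646, Add(109, Mul(27, 9))), 2) = Pow(Add(646, Add(109, 243)), 2) = Pow(Add(646, 352), 2) = Pow(998, 2) = 996004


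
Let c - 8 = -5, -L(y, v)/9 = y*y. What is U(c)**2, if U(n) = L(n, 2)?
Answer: 6561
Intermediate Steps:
L(y, v) = -9*y**2 (L(y, v) = -9*y*y = -9*y**2)
c = 3 (c = 8 - 5 = 3)
U(n) = -9*n**2
U(c)**2 = (-9*3**2)**2 = (-9*9)**2 = (-81)**2 = 6561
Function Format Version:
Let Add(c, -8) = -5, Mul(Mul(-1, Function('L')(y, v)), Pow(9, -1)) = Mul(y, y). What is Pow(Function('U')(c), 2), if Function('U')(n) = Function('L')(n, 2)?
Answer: 6561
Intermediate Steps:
Function('L')(y, v) = Mul(-9, Pow(y, 2)) (Function('L')(y, v) = Mul(-9, Mul(y, y)) = Mul(-9, Pow(y, 2)))
c = 3 (c = Add(8, -5) = 3)
Function('U')(n) = Mul(-9, Pow(n, 2))
Pow(Function('U')(c), 2) = Pow(Mul(-9, Pow(3, 2)), 2) = Pow(Mul(-9, 9), 2) = Pow(-81, 2) = 6561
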